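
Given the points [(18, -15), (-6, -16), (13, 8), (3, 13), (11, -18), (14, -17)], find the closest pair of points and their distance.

Computing all pairwise distances among 6 points:

d((18, -15), (-6, -16)) = 24.0208
d((18, -15), (13, 8)) = 23.5372
d((18, -15), (3, 13)) = 31.7648
d((18, -15), (11, -18)) = 7.6158
d((18, -15), (14, -17)) = 4.4721
d((-6, -16), (13, 8)) = 30.6105
d((-6, -16), (3, 13)) = 30.3645
d((-6, -16), (11, -18)) = 17.1172
d((-6, -16), (14, -17)) = 20.025
d((13, 8), (3, 13)) = 11.1803
d((13, 8), (11, -18)) = 26.0768
d((13, 8), (14, -17)) = 25.02
d((3, 13), (11, -18)) = 32.0156
d((3, 13), (14, -17)) = 31.9531
d((11, -18), (14, -17)) = 3.1623 <-- minimum

Closest pair: (11, -18) and (14, -17) with distance 3.1623

The closest pair is (11, -18) and (14, -17) with Euclidean distance 3.1623. For 6 points, brute-force pairwise comparison is shown above. For large n, the divide-and-conquer algorithm (sort by x, recurse on halves, check the dividing strip) achieves O(n log n).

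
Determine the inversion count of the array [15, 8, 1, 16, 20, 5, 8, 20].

Finding inversions in [15, 8, 1, 16, 20, 5, 8, 20]:

(0, 1): arr[0]=15 > arr[1]=8
(0, 2): arr[0]=15 > arr[2]=1
(0, 5): arr[0]=15 > arr[5]=5
(0, 6): arr[0]=15 > arr[6]=8
(1, 2): arr[1]=8 > arr[2]=1
(1, 5): arr[1]=8 > arr[5]=5
(3, 5): arr[3]=16 > arr[5]=5
(3, 6): arr[3]=16 > arr[6]=8
(4, 5): arr[4]=20 > arr[5]=5
(4, 6): arr[4]=20 > arr[6]=8

Total inversions: 10

The array has 10 inversion(s): (0,1), (0,2), (0,5), (0,6), (1,2), (1,5), (3,5), (3,6), (4,5), (4,6). Each pair (i,j) satisfies i < j and arr[i] > arr[j].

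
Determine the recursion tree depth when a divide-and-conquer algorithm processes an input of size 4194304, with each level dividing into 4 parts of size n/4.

For divide and conquer with division factor 4:

Problem sizes at each level:
Level 0: 4194304
Level 1: 1048576
Level 2: 262144
Level 3: 65536
Level 4: 16384
Level 5: 4096
Level 6: 1024
Level 7: 256
Level 8: 64
Level 9: 16
Level 10: 4
Level 11: 1

The root is level 0 and the size-1 base case is level 11 (the tree spans levels 0 through 11, i.e. 12 levels counting the root), so the depth is the number of divisions: log_4(4194304) = 11

The recursion tree depth is log_4(4194304) = 11. At each level, the problem size is divided by 4, so it takes 11 divisions to reduce to a base case of size 1. The algorithm makes 4 recursive calls at each level.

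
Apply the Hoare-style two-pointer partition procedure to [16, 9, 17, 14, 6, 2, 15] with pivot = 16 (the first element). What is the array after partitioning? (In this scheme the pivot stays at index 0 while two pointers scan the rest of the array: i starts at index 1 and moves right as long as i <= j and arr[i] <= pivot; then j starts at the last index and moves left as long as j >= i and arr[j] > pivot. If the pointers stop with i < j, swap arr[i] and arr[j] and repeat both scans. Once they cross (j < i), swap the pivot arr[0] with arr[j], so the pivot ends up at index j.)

Hoare-style two-pointer partition with pivot = 16:

Initial array: [16, 9, 17, 14, 6, 2, 15]

Pointers start at i = 1, j = 6.
i stops at index 2 (arr[2]=17 > 16), j stops at index 6 (arr[6]=15 <= 16): swap arr[2] and arr[6], array becomes [16, 9, 15, 14, 6, 2, 17]
i ends at 6, j ends at 5: the pointers have crossed (j < i), so scanning stops.

Swap pivot arr[0] with arr[5] to place pivot at position 5: [2, 9, 15, 14, 6, 16, 17]
Pivot position: 5

After partitioning with pivot 16, the array becomes [2, 9, 15, 14, 6, 16, 17]. The pivot is placed at index 5. All elements to the left of the pivot are <= 16, and all elements to the right are > 16.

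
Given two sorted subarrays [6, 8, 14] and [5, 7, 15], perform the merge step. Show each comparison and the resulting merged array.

Merging process:

Compare 6 vs 5: take 5 from right. Merged: [5]
Compare 6 vs 7: take 6 from left. Merged: [5, 6]
Compare 8 vs 7: take 7 from right. Merged: [5, 6, 7]
Compare 8 vs 15: take 8 from left. Merged: [5, 6, 7, 8]
Compare 14 vs 15: take 14 from left. Merged: [5, 6, 7, 8, 14]
Append remaining from right: [15]. Merged: [5, 6, 7, 8, 14, 15]

Final merged array: [5, 6, 7, 8, 14, 15]
Total comparisons: 5

The merged array is [5, 6, 7, 8, 14, 15], requiring 5 comparisons. The merge step runs in O(n) time where n is the total number of elements.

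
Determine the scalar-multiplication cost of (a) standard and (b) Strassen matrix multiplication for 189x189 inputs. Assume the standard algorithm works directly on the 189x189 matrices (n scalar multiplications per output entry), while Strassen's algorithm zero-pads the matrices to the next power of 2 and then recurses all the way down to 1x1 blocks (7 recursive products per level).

Matrix multiplication for 189x189 matrices:

Strassen's algorithm requires power-of-2 dimensions. Pad 189x189 to 256x256 (next power of 2).

Standard algorithm: 189^3 = 6751269 multiplications
Strassen's algorithm: 7^(log2(256)) = 7^8 = 5764801 multiplications
Savings: 6751269 - 5764801 = 986468 multiplications

Standard: 6751269 multiplications (189^3). Strassen: 5764801 multiplications (7^8, after padding to 256x256). Strassen reduces 8 recursive multiplications to 7 at each level.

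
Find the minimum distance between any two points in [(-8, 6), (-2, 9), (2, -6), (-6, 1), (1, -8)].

Computing all pairwise distances among 5 points:

d((-8, 6), (-2, 9)) = 6.7082
d((-8, 6), (2, -6)) = 15.6205
d((-8, 6), (-6, 1)) = 5.3852
d((-8, 6), (1, -8)) = 16.6433
d((-2, 9), (2, -6)) = 15.5242
d((-2, 9), (-6, 1)) = 8.9443
d((-2, 9), (1, -8)) = 17.2627
d((2, -6), (-6, 1)) = 10.6301
d((2, -6), (1, -8)) = 2.2361 <-- minimum
d((-6, 1), (1, -8)) = 11.4018

Closest pair: (2, -6) and (1, -8) with distance 2.2361

The closest pair is (2, -6) and (1, -8) with Euclidean distance 2.2361. For 5 points, brute-force pairwise comparison is shown above. For large n, the divide-and-conquer algorithm (sort by x, recurse on halves, check the dividing strip) achieves O(n log n).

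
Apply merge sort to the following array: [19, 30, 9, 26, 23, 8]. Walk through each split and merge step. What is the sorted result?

Merge sort trace:

Split: [19, 30, 9, 26, 23, 8] -> [19, 30, 9] and [26, 23, 8]
  Split: [19, 30, 9] -> [19] and [30, 9]
    Split: [30, 9] -> [30] and [9]
    Merge: [30] + [9] -> [9, 30]
  Merge: [19] + [9, 30] -> [9, 19, 30]
  Split: [26, 23, 8] -> [26] and [23, 8]
    Split: [23, 8] -> [23] and [8]
    Merge: [23] + [8] -> [8, 23]
  Merge: [26] + [8, 23] -> [8, 23, 26]
Merge: [9, 19, 30] + [8, 23, 26] -> [8, 9, 19, 23, 26, 30]

Final sorted array: [8, 9, 19, 23, 26, 30]

The merge sort proceeds by recursively splitting the array and merging sorted halves.
After all merges, the sorted array is [8, 9, 19, 23, 26, 30].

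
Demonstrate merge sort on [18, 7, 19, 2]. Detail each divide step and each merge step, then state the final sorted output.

Merge sort trace:

Split: [18, 7, 19, 2] -> [18, 7] and [19, 2]
  Split: [18, 7] -> [18] and [7]
  Merge: [18] + [7] -> [7, 18]
  Split: [19, 2] -> [19] and [2]
  Merge: [19] + [2] -> [2, 19]
Merge: [7, 18] + [2, 19] -> [2, 7, 18, 19]

Final sorted array: [2, 7, 18, 19]

The merge sort proceeds by recursively splitting the array and merging sorted halves.
After all merges, the sorted array is [2, 7, 18, 19].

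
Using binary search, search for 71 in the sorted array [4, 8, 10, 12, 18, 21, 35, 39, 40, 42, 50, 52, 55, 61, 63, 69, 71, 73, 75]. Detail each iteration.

Binary search for 71 in [4, 8, 10, 12, 18, 21, 35, 39, 40, 42, 50, 52, 55, 61, 63, 69, 71, 73, 75]:

lo=0, hi=18, mid=9, arr[mid]=42 -> 42 < 71, search right half
lo=10, hi=18, mid=14, arr[mid]=63 -> 63 < 71, search right half
lo=15, hi=18, mid=16, arr[mid]=71 -> Found target at index 16!

Binary search finds 71 at index 16 after 3 comparisons. The search repeatedly halves the search space by comparing with the middle element.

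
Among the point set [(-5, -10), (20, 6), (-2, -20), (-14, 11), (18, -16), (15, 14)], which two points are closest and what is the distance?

Computing all pairwise distances among 6 points:

d((-5, -10), (20, 6)) = 29.6816
d((-5, -10), (-2, -20)) = 10.4403
d((-5, -10), (-14, 11)) = 22.8473
d((-5, -10), (18, -16)) = 23.7697
d((-5, -10), (15, 14)) = 31.241
d((20, 6), (-2, -20)) = 34.0588
d((20, 6), (-14, 11)) = 34.3657
d((20, 6), (18, -16)) = 22.0907
d((20, 6), (15, 14)) = 9.434 <-- minimum
d((-2, -20), (-14, 11)) = 33.2415
d((-2, -20), (18, -16)) = 20.3961
d((-2, -20), (15, 14)) = 38.0132
d((-14, 11), (18, -16)) = 41.8688
d((-14, 11), (15, 14)) = 29.1548
d((18, -16), (15, 14)) = 30.1496

Closest pair: (20, 6) and (15, 14) with distance 9.434

The closest pair is (20, 6) and (15, 14) with Euclidean distance 9.434. For 6 points, brute-force pairwise comparison is shown above. For large n, the divide-and-conquer algorithm (sort by x, recurse on halves, check the dividing strip) achieves O(n log n).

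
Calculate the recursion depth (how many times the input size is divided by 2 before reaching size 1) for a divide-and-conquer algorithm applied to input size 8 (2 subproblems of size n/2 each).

For divide and conquer with division factor 2:

Problem sizes at each level:
Level 0: 8
Level 1: 4
Level 2: 2
Level 3: 1

The root is level 0 and the size-1 base case is level 3 (the tree spans levels 0 through 3, i.e. 4 levels counting the root), so the depth is the number of divisions: log_2(8) = 3

The recursion tree depth is log_2(8) = 3. At each level, the problem size is divided by 2, so it takes 3 divisions to reduce to a base case of size 1. The algorithm makes 2 recursive calls at each level.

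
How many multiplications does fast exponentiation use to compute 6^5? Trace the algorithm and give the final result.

Computing 6^5 by squaring (build up from 6^1; each line after the first costs one multiplication):

6^1 = 6
6^2 = (6^1)^2 = 6^2 = 36
6^4 = (6^2)^2 = 36^2 = 1296
6^5 = 6 * 6^4 = 6 * 1296 = 7776

Result: 7776
Multiplications needed: 3 (3 lines after 6^1)

6^5 = 7776. Using exponentiation by squaring, this requires 3 multiplications. The key idea: if the exponent is even, square the half-power; if odd, multiply by the base once.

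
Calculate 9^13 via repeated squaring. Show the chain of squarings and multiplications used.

Computing 9^13 by squaring (build up from 9^1; each line after the first costs one multiplication):

9^1 = 9
9^2 = (9^1)^2 = 9^2 = 81
9^3 = 9 * 9^2 = 9 * 81 = 729
9^6 = (9^3)^2 = 729^2 = 531441
9^12 = (9^6)^2 = 531441^2 = 282429536481
9^13 = 9 * 9^12 = 9 * 282429536481 = 2541865828329

Result: 2541865828329
Multiplications needed: 5 (5 lines after 9^1)

9^13 = 2541865828329. Using exponentiation by squaring, this requires 5 multiplications. The key idea: if the exponent is even, square the half-power; if odd, multiply by the base once.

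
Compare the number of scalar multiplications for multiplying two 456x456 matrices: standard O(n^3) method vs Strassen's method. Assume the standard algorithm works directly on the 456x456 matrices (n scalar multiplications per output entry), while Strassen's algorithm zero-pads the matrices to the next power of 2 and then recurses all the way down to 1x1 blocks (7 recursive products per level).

Matrix multiplication for 456x456 matrices:

Strassen's algorithm requires power-of-2 dimensions. Pad 456x456 to 512x512 (next power of 2).

Standard algorithm: 456^3 = 94818816 multiplications
Strassen's algorithm: 7^(log2(512)) = 7^9 = 40353607 multiplications
Savings: 94818816 - 40353607 = 54465209 multiplications

Standard: 94818816 multiplications (456^3). Strassen: 40353607 multiplications (7^9, after padding to 512x512). Strassen reduces 8 recursive multiplications to 7 at each level.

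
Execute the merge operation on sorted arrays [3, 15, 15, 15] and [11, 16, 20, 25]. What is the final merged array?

Merging process:

Compare 3 vs 11: take 3 from left. Merged: [3]
Compare 15 vs 11: take 11 from right. Merged: [3, 11]
Compare 15 vs 16: take 15 from left. Merged: [3, 11, 15]
Compare 15 vs 16: take 15 from left. Merged: [3, 11, 15, 15]
Compare 15 vs 16: take 15 from left. Merged: [3, 11, 15, 15, 15]
Append remaining from right: [16, 20, 25]. Merged: [3, 11, 15, 15, 15, 16, 20, 25]

Final merged array: [3, 11, 15, 15, 15, 16, 20, 25]
Total comparisons: 5

The merged array is [3, 11, 15, 15, 15, 16, 20, 25], requiring 5 comparisons. The merge step runs in O(n) time where n is the total number of elements.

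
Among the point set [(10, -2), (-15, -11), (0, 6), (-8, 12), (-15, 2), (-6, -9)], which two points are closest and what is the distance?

Computing all pairwise distances among 6 points:

d((10, -2), (-15, -11)) = 26.5707
d((10, -2), (0, 6)) = 12.8062
d((10, -2), (-8, 12)) = 22.8035
d((10, -2), (-15, 2)) = 25.318
d((10, -2), (-6, -9)) = 17.4642
d((-15, -11), (0, 6)) = 22.6716
d((-15, -11), (-8, 12)) = 24.0416
d((-15, -11), (-15, 2)) = 13.0
d((-15, -11), (-6, -9)) = 9.2195 <-- minimum
d((0, 6), (-8, 12)) = 10.0
d((0, 6), (-15, 2)) = 15.5242
d((0, 6), (-6, -9)) = 16.1555
d((-8, 12), (-15, 2)) = 12.2066
d((-8, 12), (-6, -9)) = 21.095
d((-15, 2), (-6, -9)) = 14.2127

Closest pair: (-15, -11) and (-6, -9) with distance 9.2195

The closest pair is (-15, -11) and (-6, -9) with Euclidean distance 9.2195. For 6 points, brute-force pairwise comparison is shown above. For large n, the divide-and-conquer algorithm (sort by x, recurse on halves, check the dividing strip) achieves O(n log n).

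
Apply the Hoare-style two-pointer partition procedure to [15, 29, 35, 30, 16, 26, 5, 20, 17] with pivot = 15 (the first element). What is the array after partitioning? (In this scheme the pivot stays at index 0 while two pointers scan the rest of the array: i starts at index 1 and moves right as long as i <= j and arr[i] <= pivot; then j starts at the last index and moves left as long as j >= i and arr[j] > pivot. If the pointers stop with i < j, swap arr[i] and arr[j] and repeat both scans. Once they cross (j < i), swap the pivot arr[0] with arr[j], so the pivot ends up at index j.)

Hoare-style two-pointer partition with pivot = 15:

Initial array: [15, 29, 35, 30, 16, 26, 5, 20, 17]

Pointers start at i = 1, j = 8.
i stops at index 1 (arr[1]=29 > 15), j stops at index 6 (arr[6]=5 <= 15): swap arr[1] and arr[6], array becomes [15, 5, 35, 30, 16, 26, 29, 20, 17]
i ends at 2, j ends at 1: the pointers have crossed (j < i), so scanning stops.

Swap pivot arr[0] with arr[1] to place pivot at position 1: [5, 15, 35, 30, 16, 26, 29, 20, 17]
Pivot position: 1

After partitioning with pivot 15, the array becomes [5, 15, 35, 30, 16, 26, 29, 20, 17]. The pivot is placed at index 1. All elements to the left of the pivot are <= 15, and all elements to the right are > 15.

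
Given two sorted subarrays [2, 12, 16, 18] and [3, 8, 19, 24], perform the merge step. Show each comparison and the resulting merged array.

Merging process:

Compare 2 vs 3: take 2 from left. Merged: [2]
Compare 12 vs 3: take 3 from right. Merged: [2, 3]
Compare 12 vs 8: take 8 from right. Merged: [2, 3, 8]
Compare 12 vs 19: take 12 from left. Merged: [2, 3, 8, 12]
Compare 16 vs 19: take 16 from left. Merged: [2, 3, 8, 12, 16]
Compare 18 vs 19: take 18 from left. Merged: [2, 3, 8, 12, 16, 18]
Append remaining from right: [19, 24]. Merged: [2, 3, 8, 12, 16, 18, 19, 24]

Final merged array: [2, 3, 8, 12, 16, 18, 19, 24]
Total comparisons: 6

The merged array is [2, 3, 8, 12, 16, 18, 19, 24], requiring 6 comparisons. The merge step runs in O(n) time where n is the total number of elements.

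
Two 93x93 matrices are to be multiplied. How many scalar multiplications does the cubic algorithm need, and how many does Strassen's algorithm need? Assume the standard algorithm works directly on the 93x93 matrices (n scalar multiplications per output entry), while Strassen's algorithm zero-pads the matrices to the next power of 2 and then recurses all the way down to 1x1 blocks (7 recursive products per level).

Matrix multiplication for 93x93 matrices:

Strassen's algorithm requires power-of-2 dimensions. Pad 93x93 to 128x128 (next power of 2).

Standard algorithm: 93^3 = 804357 multiplications
Strassen's algorithm: 7^(log2(128)) = 7^7 = 823543 multiplications
Difference: 804357 - 823543 = -19186 (Strassen uses MORE here due to padding overhead — for small or just-over-power-of-2 n, padding can outweigh the per-level savings)

Standard: 804357 multiplications (93^3). Strassen: 823543 multiplications (7^7, after padding to 128x128). Strassen reduces 8 recursive multiplications to 7 at each level.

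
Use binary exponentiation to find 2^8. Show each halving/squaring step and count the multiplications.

Computing 2^8 by squaring (build up from 2^1; each line after the first costs one multiplication):

2^1 = 2
2^2 = (2^1)^2 = 2^2 = 4
2^4 = (2^2)^2 = 4^2 = 16
2^8 = (2^4)^2 = 16^2 = 256

Result: 256
Multiplications needed: 3 (3 lines after 2^1)

2^8 = 256. Using exponentiation by squaring, this requires 3 multiplications. The key idea: if the exponent is even, square the half-power; if odd, multiply by the base once.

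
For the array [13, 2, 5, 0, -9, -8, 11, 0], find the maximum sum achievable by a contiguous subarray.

Using Kadane's algorithm on [13, 2, 5, 0, -9, -8, 11, 0]:

Scanning through the array:
Position 1 (value 2): max_ending_here = 15, max_so_far = 15
Position 2 (value 5): max_ending_here = 20, max_so_far = 20
Position 3 (value 0): max_ending_here = 20, max_so_far = 20
Position 4 (value -9): max_ending_here = 11, max_so_far = 20
Position 5 (value -8): max_ending_here = 3, max_so_far = 20
Position 6 (value 11): max_ending_here = 14, max_so_far = 20
Position 7 (value 0): max_ending_here = 14, max_so_far = 20

Maximum subarray: [13, 2, 5]
Maximum sum: 20

The maximum subarray is [13, 2, 5] with sum 20. This subarray runs from index 0 to index 2.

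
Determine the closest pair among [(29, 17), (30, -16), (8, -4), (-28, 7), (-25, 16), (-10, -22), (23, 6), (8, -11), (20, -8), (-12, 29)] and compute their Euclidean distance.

Computing all pairwise distances among 10 points:

d((29, 17), (30, -16)) = 33.0151
d((29, 17), (8, -4)) = 29.6985
d((29, 17), (-28, 7)) = 57.8705
d((29, 17), (-25, 16)) = 54.0093
d((29, 17), (-10, -22)) = 55.1543
d((29, 17), (23, 6)) = 12.53
d((29, 17), (8, -11)) = 35.0
d((29, 17), (20, -8)) = 26.5707
d((29, 17), (-12, 29)) = 42.72
d((30, -16), (8, -4)) = 25.0599
d((30, -16), (-28, 7)) = 62.3939
d((30, -16), (-25, 16)) = 63.6318
d((30, -16), (-10, -22)) = 40.4475
d((30, -16), (23, 6)) = 23.0868
d((30, -16), (8, -11)) = 22.561
d((30, -16), (20, -8)) = 12.8062
d((30, -16), (-12, 29)) = 61.5549
d((8, -4), (-28, 7)) = 37.6431
d((8, -4), (-25, 16)) = 38.5876
d((8, -4), (-10, -22)) = 25.4558
d((8, -4), (23, 6)) = 18.0278
d((8, -4), (8, -11)) = 7.0 <-- minimum
d((8, -4), (20, -8)) = 12.6491
d((8, -4), (-12, 29)) = 38.5876
d((-28, 7), (-25, 16)) = 9.4868
d((-28, 7), (-10, -22)) = 34.1321
d((-28, 7), (23, 6)) = 51.0098
d((-28, 7), (8, -11)) = 40.2492
d((-28, 7), (20, -8)) = 50.2892
d((-28, 7), (-12, 29)) = 27.2029
d((-25, 16), (-10, -22)) = 40.8534
d((-25, 16), (23, 6)) = 49.0306
d((-25, 16), (8, -11)) = 42.638
d((-25, 16), (20, -8)) = 51.0
d((-25, 16), (-12, 29)) = 18.3848
d((-10, -22), (23, 6)) = 43.2782
d((-10, -22), (8, -11)) = 21.095
d((-10, -22), (20, -8)) = 33.1059
d((-10, -22), (-12, 29)) = 51.0392
d((23, 6), (8, -11)) = 22.6716
d((23, 6), (20, -8)) = 14.3178
d((23, 6), (-12, 29)) = 41.8808
d((8, -11), (20, -8)) = 12.3693
d((8, -11), (-12, 29)) = 44.7214
d((20, -8), (-12, 29)) = 48.9183

Closest pair: (8, -4) and (8, -11) with distance 7.0

The closest pair is (8, -4) and (8, -11) with Euclidean distance 7.0. For 10 points, brute-force pairwise comparison is shown above. For large n, the divide-and-conquer algorithm (sort by x, recurse on halves, check the dividing strip) achieves O(n log n).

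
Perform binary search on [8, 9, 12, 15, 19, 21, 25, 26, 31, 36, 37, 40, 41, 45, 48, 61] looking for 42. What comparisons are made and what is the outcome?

Binary search for 42 in [8, 9, 12, 15, 19, 21, 25, 26, 31, 36, 37, 40, 41, 45, 48, 61]:

lo=0, hi=15, mid=7, arr[mid]=26 -> 26 < 42, search right half
lo=8, hi=15, mid=11, arr[mid]=40 -> 40 < 42, search right half
lo=12, hi=15, mid=13, arr[mid]=45 -> 45 > 42, search left half
lo=12, hi=12, mid=12, arr[mid]=41 -> 41 < 42, search right half
lo=13 > hi=12, target 42 not found

Binary search determines that 42 is not in the array after 4 comparisons. The search space was exhausted without finding the target.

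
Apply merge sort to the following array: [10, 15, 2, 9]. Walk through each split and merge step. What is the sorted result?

Merge sort trace:

Split: [10, 15, 2, 9] -> [10, 15] and [2, 9]
  Split: [10, 15] -> [10] and [15]
  Merge: [10] + [15] -> [10, 15]
  Split: [2, 9] -> [2] and [9]
  Merge: [2] + [9] -> [2, 9]
Merge: [10, 15] + [2, 9] -> [2, 9, 10, 15]

Final sorted array: [2, 9, 10, 15]

The merge sort proceeds by recursively splitting the array and merging sorted halves.
After all merges, the sorted array is [2, 9, 10, 15].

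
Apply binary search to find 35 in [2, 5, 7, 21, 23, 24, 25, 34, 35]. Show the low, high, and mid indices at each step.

Binary search for 35 in [2, 5, 7, 21, 23, 24, 25, 34, 35]:

lo=0, hi=8, mid=4, arr[mid]=23 -> 23 < 35, search right half
lo=5, hi=8, mid=6, arr[mid]=25 -> 25 < 35, search right half
lo=7, hi=8, mid=7, arr[mid]=34 -> 34 < 35, search right half
lo=8, hi=8, mid=8, arr[mid]=35 -> Found target at index 8!

Binary search finds 35 at index 8 after 4 comparisons. The search repeatedly halves the search space by comparing with the middle element.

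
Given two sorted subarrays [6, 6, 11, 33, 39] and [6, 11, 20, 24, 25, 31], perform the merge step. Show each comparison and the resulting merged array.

Merging process:

Compare 6 vs 6: take 6 from left. Merged: [6]
Compare 6 vs 6: take 6 from left. Merged: [6, 6]
Compare 11 vs 6: take 6 from right. Merged: [6, 6, 6]
Compare 11 vs 11: take 11 from left. Merged: [6, 6, 6, 11]
Compare 33 vs 11: take 11 from right. Merged: [6, 6, 6, 11, 11]
Compare 33 vs 20: take 20 from right. Merged: [6, 6, 6, 11, 11, 20]
Compare 33 vs 24: take 24 from right. Merged: [6, 6, 6, 11, 11, 20, 24]
Compare 33 vs 25: take 25 from right. Merged: [6, 6, 6, 11, 11, 20, 24, 25]
Compare 33 vs 31: take 31 from right. Merged: [6, 6, 6, 11, 11, 20, 24, 25, 31]
Append remaining from left: [33, 39]. Merged: [6, 6, 6, 11, 11, 20, 24, 25, 31, 33, 39]

Final merged array: [6, 6, 6, 11, 11, 20, 24, 25, 31, 33, 39]
Total comparisons: 9

The merged array is [6, 6, 6, 11, 11, 20, 24, 25, 31, 33, 39], requiring 9 comparisons. The merge step runs in O(n) time where n is the total number of elements.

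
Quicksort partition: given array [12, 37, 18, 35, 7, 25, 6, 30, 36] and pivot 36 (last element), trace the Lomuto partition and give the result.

Lomuto partition with pivot = 36:

Initial array: [12, 37, 18, 35, 7, 25, 6, 30, 36]

arr[0]=12 <= 36: swap with position 0, array becomes [12, 37, 18, 35, 7, 25, 6, 30, 36]
arr[1]=37 > 36: no swap
arr[2]=18 <= 36: swap with position 1, array becomes [12, 18, 37, 35, 7, 25, 6, 30, 36]
arr[3]=35 <= 36: swap with position 2, array becomes [12, 18, 35, 37, 7, 25, 6, 30, 36]
arr[4]=7 <= 36: swap with position 3, array becomes [12, 18, 35, 7, 37, 25, 6, 30, 36]
arr[5]=25 <= 36: swap with position 4, array becomes [12, 18, 35, 7, 25, 37, 6, 30, 36]
arr[6]=6 <= 36: swap with position 5, array becomes [12, 18, 35, 7, 25, 6, 37, 30, 36]
arr[7]=30 <= 36: swap with position 6, array becomes [12, 18, 35, 7, 25, 6, 30, 37, 36]

Place pivot at position 7: [12, 18, 35, 7, 25, 6, 30, 36, 37]
Pivot position: 7

After partitioning with pivot 36, the array becomes [12, 18, 35, 7, 25, 6, 30, 36, 37]. The pivot is placed at index 7. All elements to the left of the pivot are <= 36, and all elements to the right are > 36.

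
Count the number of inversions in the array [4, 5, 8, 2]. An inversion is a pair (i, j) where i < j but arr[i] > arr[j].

Finding inversions in [4, 5, 8, 2]:

(0, 3): arr[0]=4 > arr[3]=2
(1, 3): arr[1]=5 > arr[3]=2
(2, 3): arr[2]=8 > arr[3]=2

Total inversions: 3

The array has 3 inversion(s): (0,3), (1,3), (2,3). Each pair (i,j) satisfies i < j and arr[i] > arr[j].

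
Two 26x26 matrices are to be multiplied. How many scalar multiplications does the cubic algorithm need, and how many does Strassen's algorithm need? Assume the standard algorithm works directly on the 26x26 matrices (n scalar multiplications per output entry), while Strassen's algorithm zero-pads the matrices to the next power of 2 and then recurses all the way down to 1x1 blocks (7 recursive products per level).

Matrix multiplication for 26x26 matrices:

Strassen's algorithm requires power-of-2 dimensions. Pad 26x26 to 32x32 (next power of 2).

Standard algorithm: 26^3 = 17576 multiplications
Strassen's algorithm: 7^(log2(32)) = 7^5 = 16807 multiplications
Savings: 17576 - 16807 = 769 multiplications

Standard: 17576 multiplications (26^3). Strassen: 16807 multiplications (7^5, after padding to 32x32). Strassen reduces 8 recursive multiplications to 7 at each level.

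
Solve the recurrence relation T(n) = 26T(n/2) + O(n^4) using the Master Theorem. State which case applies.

Master Theorem for T(n) = 26T(n/2) + O(n^4):

a = 26, b = 2, c = 4
log_b(a) = log_2(26) = 4.7004

Case 1: c = 4 < log_2(26) = 4.7004
T(n) = O(n^(log_2 26))

For T(n) = 26T(n/2) + O(n^4): log_2(26) = 4.7004. This is Case 1 of the Master Theorem (c < log_b(a), work dominated by leaves), giving O(n^(log_2 26)).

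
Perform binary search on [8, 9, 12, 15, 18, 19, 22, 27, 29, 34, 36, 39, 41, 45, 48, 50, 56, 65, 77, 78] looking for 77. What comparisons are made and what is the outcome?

Binary search for 77 in [8, 9, 12, 15, 18, 19, 22, 27, 29, 34, 36, 39, 41, 45, 48, 50, 56, 65, 77, 78]:

lo=0, hi=19, mid=9, arr[mid]=34 -> 34 < 77, search right half
lo=10, hi=19, mid=14, arr[mid]=48 -> 48 < 77, search right half
lo=15, hi=19, mid=17, arr[mid]=65 -> 65 < 77, search right half
lo=18, hi=19, mid=18, arr[mid]=77 -> Found target at index 18!

Binary search finds 77 at index 18 after 4 comparisons. The search repeatedly halves the search space by comparing with the middle element.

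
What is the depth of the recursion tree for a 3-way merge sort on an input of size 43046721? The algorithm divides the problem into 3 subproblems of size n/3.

For divide and conquer with division factor 3:

Problem sizes at each level:
Level 0: 43046721
Level 1: 14348907
Level 2: 4782969
Level 3: 1594323
Level 4: 531441
Level 5: 177147
Level 6: 59049
Level 7: 19683
Level 8: 6561
Level 9: 2187
Level 10: 729
Level 11: 243
Level 12: 81
Level 13: 27
Level 14: 9
Level 15: 3
Level 16: 1

The root is level 0 and the size-1 base case is level 16 (the tree spans levels 0 through 16, i.e. 17 levels counting the root), so the depth is the number of divisions: log_3(43046721) = 16

The recursion tree depth is log_3(43046721) = 16. At each level, the problem size is divided by 3, so it takes 16 divisions to reduce to a base case of size 1. The algorithm makes 3 recursive calls at each level.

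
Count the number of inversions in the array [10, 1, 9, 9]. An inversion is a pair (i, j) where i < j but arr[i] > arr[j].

Finding inversions in [10, 1, 9, 9]:

(0, 1): arr[0]=10 > arr[1]=1
(0, 2): arr[0]=10 > arr[2]=9
(0, 3): arr[0]=10 > arr[3]=9

Total inversions: 3

The array has 3 inversion(s): (0,1), (0,2), (0,3). Each pair (i,j) satisfies i < j and arr[i] > arr[j].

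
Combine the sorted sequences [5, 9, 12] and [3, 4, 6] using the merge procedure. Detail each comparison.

Merging process:

Compare 5 vs 3: take 3 from right. Merged: [3]
Compare 5 vs 4: take 4 from right. Merged: [3, 4]
Compare 5 vs 6: take 5 from left. Merged: [3, 4, 5]
Compare 9 vs 6: take 6 from right. Merged: [3, 4, 5, 6]
Append remaining from left: [9, 12]. Merged: [3, 4, 5, 6, 9, 12]

Final merged array: [3, 4, 5, 6, 9, 12]
Total comparisons: 4

The merged array is [3, 4, 5, 6, 9, 12], requiring 4 comparisons. The merge step runs in O(n) time where n is the total number of elements.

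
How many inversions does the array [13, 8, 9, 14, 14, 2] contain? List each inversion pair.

Finding inversions in [13, 8, 9, 14, 14, 2]:

(0, 1): arr[0]=13 > arr[1]=8
(0, 2): arr[0]=13 > arr[2]=9
(0, 5): arr[0]=13 > arr[5]=2
(1, 5): arr[1]=8 > arr[5]=2
(2, 5): arr[2]=9 > arr[5]=2
(3, 5): arr[3]=14 > arr[5]=2
(4, 5): arr[4]=14 > arr[5]=2

Total inversions: 7

The array has 7 inversion(s): (0,1), (0,2), (0,5), (1,5), (2,5), (3,5), (4,5). Each pair (i,j) satisfies i < j and arr[i] > arr[j].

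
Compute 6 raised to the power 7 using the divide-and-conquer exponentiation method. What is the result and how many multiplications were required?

Computing 6^7 by squaring (build up from 6^1; each line after the first costs one multiplication):

6^1 = 6
6^2 = (6^1)^2 = 6^2 = 36
6^3 = 6 * 6^2 = 6 * 36 = 216
6^6 = (6^3)^2 = 216^2 = 46656
6^7 = 6 * 6^6 = 6 * 46656 = 279936

Result: 279936
Multiplications needed: 4 (4 lines after 6^1)

6^7 = 279936. Using exponentiation by squaring, this requires 4 multiplications. The key idea: if the exponent is even, square the half-power; if odd, multiply by the base once.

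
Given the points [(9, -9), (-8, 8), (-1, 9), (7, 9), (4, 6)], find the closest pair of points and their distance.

Computing all pairwise distances among 5 points:

d((9, -9), (-8, 8)) = 24.0416
d((9, -9), (-1, 9)) = 20.5913
d((9, -9), (7, 9)) = 18.1108
d((9, -9), (4, 6)) = 15.8114
d((-8, 8), (-1, 9)) = 7.0711
d((-8, 8), (7, 9)) = 15.0333
d((-8, 8), (4, 6)) = 12.1655
d((-1, 9), (7, 9)) = 8.0
d((-1, 9), (4, 6)) = 5.831
d((7, 9), (4, 6)) = 4.2426 <-- minimum

Closest pair: (7, 9) and (4, 6) with distance 4.2426

The closest pair is (7, 9) and (4, 6) with Euclidean distance 4.2426. For 5 points, brute-force pairwise comparison is shown above. For large n, the divide-and-conquer algorithm (sort by x, recurse on halves, check the dividing strip) achieves O(n log n).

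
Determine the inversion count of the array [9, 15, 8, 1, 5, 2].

Finding inversions in [9, 15, 8, 1, 5, 2]:

(0, 2): arr[0]=9 > arr[2]=8
(0, 3): arr[0]=9 > arr[3]=1
(0, 4): arr[0]=9 > arr[4]=5
(0, 5): arr[0]=9 > arr[5]=2
(1, 2): arr[1]=15 > arr[2]=8
(1, 3): arr[1]=15 > arr[3]=1
(1, 4): arr[1]=15 > arr[4]=5
(1, 5): arr[1]=15 > arr[5]=2
(2, 3): arr[2]=8 > arr[3]=1
(2, 4): arr[2]=8 > arr[4]=5
(2, 5): arr[2]=8 > arr[5]=2
(4, 5): arr[4]=5 > arr[5]=2

Total inversions: 12

The array has 12 inversion(s): (0,2), (0,3), (0,4), (0,5), (1,2), (1,3), (1,4), (1,5), (2,3), (2,4), (2,5), (4,5). Each pair (i,j) satisfies i < j and arr[i] > arr[j].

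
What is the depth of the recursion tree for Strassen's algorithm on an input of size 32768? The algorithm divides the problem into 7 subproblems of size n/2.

For divide and conquer with division factor 2:

Problem sizes at each level:
Level 0: 32768
Level 1: 16384
Level 2: 8192
Level 3: 4096
Level 4: 2048
Level 5: 1024
Level 6: 512
Level 7: 256
Level 8: 128
Level 9: 64
Level 10: 32
Level 11: 16
Level 12: 8
Level 13: 4
Level 14: 2
Level 15: 1

The root is level 0 and the size-1 base case is level 15 (the tree spans levels 0 through 15, i.e. 16 levels counting the root), so the depth is the number of divisions: log_2(32768) = 15

The recursion tree depth is log_2(32768) = 15. At each level, the problem size is divided by 2, so it takes 15 divisions to reduce to a base case of size 1. The algorithm makes 7 recursive calls at each level.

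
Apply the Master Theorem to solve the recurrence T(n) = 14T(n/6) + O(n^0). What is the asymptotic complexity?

Master Theorem for T(n) = 14T(n/6) + O(n^0):

a = 14, b = 6, c = 0
log_b(a) = log_6(14) = 1.4729

Case 1: c = 0 < log_6(14) = 1.4729
T(n) = O(n^(log_6 14))

For T(n) = 14T(n/6) + O(n^0): log_6(14) = 1.4729. This is Case 1 of the Master Theorem (c < log_b(a), work dominated by leaves), giving O(n^(log_6 14)).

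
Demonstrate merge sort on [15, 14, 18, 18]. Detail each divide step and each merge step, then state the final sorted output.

Merge sort trace:

Split: [15, 14, 18, 18] -> [15, 14] and [18, 18]
  Split: [15, 14] -> [15] and [14]
  Merge: [15] + [14] -> [14, 15]
  Split: [18, 18] -> [18] and [18]
  Merge: [18] + [18] -> [18, 18]
Merge: [14, 15] + [18, 18] -> [14, 15, 18, 18]

Final sorted array: [14, 15, 18, 18]

The merge sort proceeds by recursively splitting the array and merging sorted halves.
After all merges, the sorted array is [14, 15, 18, 18].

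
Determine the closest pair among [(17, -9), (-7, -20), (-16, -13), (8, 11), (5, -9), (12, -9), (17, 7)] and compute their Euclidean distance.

Computing all pairwise distances among 7 points:

d((17, -9), (-7, -20)) = 26.4008
d((17, -9), (-16, -13)) = 33.2415
d((17, -9), (8, 11)) = 21.9317
d((17, -9), (5, -9)) = 12.0
d((17, -9), (12, -9)) = 5.0 <-- minimum
d((17, -9), (17, 7)) = 16.0
d((-7, -20), (-16, -13)) = 11.4018
d((-7, -20), (8, 11)) = 34.4384
d((-7, -20), (5, -9)) = 16.2788
d((-7, -20), (12, -9)) = 21.9545
d((-7, -20), (17, 7)) = 36.1248
d((-16, -13), (8, 11)) = 33.9411
d((-16, -13), (5, -9)) = 21.3776
d((-16, -13), (12, -9)) = 28.2843
d((-16, -13), (17, 7)) = 38.5876
d((8, 11), (5, -9)) = 20.2237
d((8, 11), (12, -9)) = 20.3961
d((8, 11), (17, 7)) = 9.8489
d((5, -9), (12, -9)) = 7.0
d((5, -9), (17, 7)) = 20.0
d((12, -9), (17, 7)) = 16.7631

Closest pair: (17, -9) and (12, -9) with distance 5.0

The closest pair is (17, -9) and (12, -9) with Euclidean distance 5.0. For 7 points, brute-force pairwise comparison is shown above. For large n, the divide-and-conquer algorithm (sort by x, recurse on halves, check the dividing strip) achieves O(n log n).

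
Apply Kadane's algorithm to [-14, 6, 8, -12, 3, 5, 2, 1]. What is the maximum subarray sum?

Using Kadane's algorithm on [-14, 6, 8, -12, 3, 5, 2, 1]:

Scanning through the array:
Position 1 (value 6): max_ending_here = 6, max_so_far = 6
Position 2 (value 8): max_ending_here = 14, max_so_far = 14
Position 3 (value -12): max_ending_here = 2, max_so_far = 14
Position 4 (value 3): max_ending_here = 5, max_so_far = 14
Position 5 (value 5): max_ending_here = 10, max_so_far = 14
Position 6 (value 2): max_ending_here = 12, max_so_far = 14
Position 7 (value 1): max_ending_here = 13, max_so_far = 14

Maximum subarray: [6, 8]
Maximum sum: 14

The maximum subarray is [6, 8] with sum 14. This subarray runs from index 1 to index 2.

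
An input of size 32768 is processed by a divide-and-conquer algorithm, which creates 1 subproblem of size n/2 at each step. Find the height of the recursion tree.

For divide and conquer with division factor 2:

Problem sizes at each level:
Level 0: 32768
Level 1: 16384
Level 2: 8192
Level 3: 4096
Level 4: 2048
Level 5: 1024
Level 6: 512
Level 7: 256
Level 8: 128
Level 9: 64
Level 10: 32
Level 11: 16
Level 12: 8
Level 13: 4
Level 14: 2
Level 15: 1

The root is level 0 and the size-1 base case is level 15 (the tree spans levels 0 through 15, i.e. 16 levels counting the root), so the depth is the number of divisions: log_2(32768) = 15

The recursion tree depth is log_2(32768) = 15. At each level, the problem size is divided by 2, so it takes 15 divisions to reduce to a base case of size 1. The algorithm makes 1 recursive call at each level.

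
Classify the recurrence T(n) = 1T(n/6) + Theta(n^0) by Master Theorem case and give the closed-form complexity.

Master Theorem for T(n) = 1T(n/6) + O(n^0):

a = 1, b = 6, c = 0
log_b(a) = log_6(1) = 0.0000

Case 2: c = 0 = log_6(1) = 0.0000
T(n) = O(n^0 log n) = O(log n)

For T(n) = 1T(n/6) + O(n^0): log_6(1) = 0.0000. This is Case 2 of the Master Theorem (c = log_b(a), equal work at all levels), giving O(log n).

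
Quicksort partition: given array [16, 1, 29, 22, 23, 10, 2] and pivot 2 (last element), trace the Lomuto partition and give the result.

Lomuto partition with pivot = 2:

Initial array: [16, 1, 29, 22, 23, 10, 2]

arr[0]=16 > 2: no swap
arr[1]=1 <= 2: swap with position 0, array becomes [1, 16, 29, 22, 23, 10, 2]
arr[2]=29 > 2: no swap
arr[3]=22 > 2: no swap
arr[4]=23 > 2: no swap
arr[5]=10 > 2: no swap

Place pivot at position 1: [1, 2, 29, 22, 23, 10, 16]
Pivot position: 1

After partitioning with pivot 2, the array becomes [1, 2, 29, 22, 23, 10, 16]. The pivot is placed at index 1. All elements to the left of the pivot are <= 2, and all elements to the right are > 2.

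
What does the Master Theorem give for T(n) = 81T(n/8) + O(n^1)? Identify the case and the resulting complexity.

Master Theorem for T(n) = 81T(n/8) + O(n^1):

a = 81, b = 8, c = 1
log_b(a) = log_8(81) = 2.1133

Case 1: c = 1 < log_8(81) = 2.1133
T(n) = O(n^(log_8 81))

For T(n) = 81T(n/8) + O(n^1): log_8(81) = 2.1133. This is Case 1 of the Master Theorem (c < log_b(a), work dominated by leaves), giving O(n^(log_8 81)).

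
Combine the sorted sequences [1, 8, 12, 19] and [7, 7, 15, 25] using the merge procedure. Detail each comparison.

Merging process:

Compare 1 vs 7: take 1 from left. Merged: [1]
Compare 8 vs 7: take 7 from right. Merged: [1, 7]
Compare 8 vs 7: take 7 from right. Merged: [1, 7, 7]
Compare 8 vs 15: take 8 from left. Merged: [1, 7, 7, 8]
Compare 12 vs 15: take 12 from left. Merged: [1, 7, 7, 8, 12]
Compare 19 vs 15: take 15 from right. Merged: [1, 7, 7, 8, 12, 15]
Compare 19 vs 25: take 19 from left. Merged: [1, 7, 7, 8, 12, 15, 19]
Append remaining from right: [25]. Merged: [1, 7, 7, 8, 12, 15, 19, 25]

Final merged array: [1, 7, 7, 8, 12, 15, 19, 25]
Total comparisons: 7

The merged array is [1, 7, 7, 8, 12, 15, 19, 25], requiring 7 comparisons. The merge step runs in O(n) time where n is the total number of elements.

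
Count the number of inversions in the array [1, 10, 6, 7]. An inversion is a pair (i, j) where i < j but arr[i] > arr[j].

Finding inversions in [1, 10, 6, 7]:

(1, 2): arr[1]=10 > arr[2]=6
(1, 3): arr[1]=10 > arr[3]=7

Total inversions: 2

The array has 2 inversion(s): (1,2), (1,3). Each pair (i,j) satisfies i < j and arr[i] > arr[j].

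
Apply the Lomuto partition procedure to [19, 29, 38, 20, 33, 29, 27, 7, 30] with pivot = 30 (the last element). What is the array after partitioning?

Lomuto partition with pivot = 30:

Initial array: [19, 29, 38, 20, 33, 29, 27, 7, 30]

arr[0]=19 <= 30: swap with position 0, array becomes [19, 29, 38, 20, 33, 29, 27, 7, 30]
arr[1]=29 <= 30: swap with position 1, array becomes [19, 29, 38, 20, 33, 29, 27, 7, 30]
arr[2]=38 > 30: no swap
arr[3]=20 <= 30: swap with position 2, array becomes [19, 29, 20, 38, 33, 29, 27, 7, 30]
arr[4]=33 > 30: no swap
arr[5]=29 <= 30: swap with position 3, array becomes [19, 29, 20, 29, 33, 38, 27, 7, 30]
arr[6]=27 <= 30: swap with position 4, array becomes [19, 29, 20, 29, 27, 38, 33, 7, 30]
arr[7]=7 <= 30: swap with position 5, array becomes [19, 29, 20, 29, 27, 7, 33, 38, 30]

Place pivot at position 6: [19, 29, 20, 29, 27, 7, 30, 38, 33]
Pivot position: 6

After partitioning with pivot 30, the array becomes [19, 29, 20, 29, 27, 7, 30, 38, 33]. The pivot is placed at index 6. All elements to the left of the pivot are <= 30, and all elements to the right are > 30.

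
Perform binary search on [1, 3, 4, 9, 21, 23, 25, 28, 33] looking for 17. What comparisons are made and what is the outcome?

Binary search for 17 in [1, 3, 4, 9, 21, 23, 25, 28, 33]:

lo=0, hi=8, mid=4, arr[mid]=21 -> 21 > 17, search left half
lo=0, hi=3, mid=1, arr[mid]=3 -> 3 < 17, search right half
lo=2, hi=3, mid=2, arr[mid]=4 -> 4 < 17, search right half
lo=3, hi=3, mid=3, arr[mid]=9 -> 9 < 17, search right half
lo=4 > hi=3, target 17 not found

Binary search determines that 17 is not in the array after 4 comparisons. The search space was exhausted without finding the target.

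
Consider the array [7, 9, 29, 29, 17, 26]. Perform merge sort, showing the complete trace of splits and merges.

Merge sort trace:

Split: [7, 9, 29, 29, 17, 26] -> [7, 9, 29] and [29, 17, 26]
  Split: [7, 9, 29] -> [7] and [9, 29]
    Split: [9, 29] -> [9] and [29]
    Merge: [9] + [29] -> [9, 29]
  Merge: [7] + [9, 29] -> [7, 9, 29]
  Split: [29, 17, 26] -> [29] and [17, 26]
    Split: [17, 26] -> [17] and [26]
    Merge: [17] + [26] -> [17, 26]
  Merge: [29] + [17, 26] -> [17, 26, 29]
Merge: [7, 9, 29] + [17, 26, 29] -> [7, 9, 17, 26, 29, 29]

Final sorted array: [7, 9, 17, 26, 29, 29]

The merge sort proceeds by recursively splitting the array and merging sorted halves.
After all merges, the sorted array is [7, 9, 17, 26, 29, 29].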